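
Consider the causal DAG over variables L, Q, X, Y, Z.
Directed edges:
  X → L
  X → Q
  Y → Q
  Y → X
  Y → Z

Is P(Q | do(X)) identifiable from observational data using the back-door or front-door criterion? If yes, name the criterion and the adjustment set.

desc(X)\{X}={L,Q}; candidates ⊆ {Y,Z}.
size 0: {}; under {} X still reaches {Q,Y,Z} ∋ Q.
{Y}: X⊥Q given {Y} in G with X→· removed — back-door holds.
P(Q|do(X)) = Σ_{Y} P(Q|X,Y)·P(Y).

P(Q|do(X)): backdoor, adjust for {Y}.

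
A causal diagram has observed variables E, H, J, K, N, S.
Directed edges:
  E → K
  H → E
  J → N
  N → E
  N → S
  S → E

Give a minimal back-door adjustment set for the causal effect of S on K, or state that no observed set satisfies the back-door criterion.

S→K: minimal back-door set {N}.

desc(S)\{S}={E,K}; candidates ⊆ {H,J,N}.
size 0: {}; under {} S still reaches {E,J,K,N} ∋ K.
{N}: S⊥K given {N} in G with S→· removed — back-door holds.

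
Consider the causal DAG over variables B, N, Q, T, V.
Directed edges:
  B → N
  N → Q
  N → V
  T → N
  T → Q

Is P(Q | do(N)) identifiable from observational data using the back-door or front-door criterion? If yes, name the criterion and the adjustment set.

desc(N)\{N}={Q,V}; candidates ⊆ {B,T}.
size 0: {}; under {} N still reaches {B,Q,T} ∋ Q.
{T}: N⊥Q given {T} in G with N→· removed — back-door holds.
P(Q|do(N)) = Σ_{T} P(Q|N,T)·P(T).

P(Q|do(N)): backdoor, adjust for {T}.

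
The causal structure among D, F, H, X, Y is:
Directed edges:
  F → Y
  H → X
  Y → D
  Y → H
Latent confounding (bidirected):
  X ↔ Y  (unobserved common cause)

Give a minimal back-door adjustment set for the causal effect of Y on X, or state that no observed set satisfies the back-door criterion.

desc(Y)\{Y}={D,H,X}; candidates ⊆ {F}.
Y↔X: latent back-door arc(s) into Y.
size 0: {}; under {} Y still reaches {F,X} ∋ X.
size 1: {F}; under {F} Y still reaches {X} ∋ X.
Y↔X cannot be blocked by any observed set — no back-door set.

Y→X: no observed back-door set.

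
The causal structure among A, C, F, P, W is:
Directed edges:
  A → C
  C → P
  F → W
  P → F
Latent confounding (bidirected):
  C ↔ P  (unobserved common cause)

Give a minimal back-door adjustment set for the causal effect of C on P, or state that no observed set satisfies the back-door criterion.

desc(C)\{C}={F,P,W}; candidates ⊆ {A}.
C↔P: latent back-door arc(s) into C.
size 0: {}; under {} C still reaches {A,F,P,W} ∋ P.
size 1: {A}; under {A} C still reaches {F,P,W} ∋ P.
C↔P cannot be blocked by any observed set — no back-door set.

C→P: no observed back-door set.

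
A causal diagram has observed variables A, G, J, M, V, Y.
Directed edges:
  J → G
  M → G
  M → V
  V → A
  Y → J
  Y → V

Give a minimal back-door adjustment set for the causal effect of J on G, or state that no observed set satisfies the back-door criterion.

J→G: minimal back-door set ∅.

desc(J)\{J}={G}; candidates ⊆ {A,M,V,Y}.
∅: J⊥G given ∅ in G with J→· removed — back-door holds.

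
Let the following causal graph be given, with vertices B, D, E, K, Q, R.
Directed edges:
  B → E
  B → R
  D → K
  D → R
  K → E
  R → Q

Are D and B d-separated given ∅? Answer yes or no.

Yes — D ⊥ B | ∅.

Bayes-Ball from D | ∅ reaches {E,K,Q,R}.
B ∉ reach(D|∅) ⇒ D ⊥ B | ∅.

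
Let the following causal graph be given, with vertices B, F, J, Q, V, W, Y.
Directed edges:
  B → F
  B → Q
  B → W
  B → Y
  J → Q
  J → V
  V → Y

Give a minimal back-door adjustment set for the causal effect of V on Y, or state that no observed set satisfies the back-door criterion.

desc(V)\{V}={Y}; candidates ⊆ {B,F,J,Q,W}.
∅: V⊥Y given ∅ in G with V→· removed — back-door holds.

V→Y: minimal back-door set ∅.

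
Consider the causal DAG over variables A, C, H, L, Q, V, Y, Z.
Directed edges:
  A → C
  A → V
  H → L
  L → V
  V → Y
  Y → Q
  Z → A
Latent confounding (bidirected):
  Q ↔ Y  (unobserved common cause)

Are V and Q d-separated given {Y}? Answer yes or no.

Bayes-Ball from V | {Y} reaches {A,C,H,L,Q,Z}.
Q ∈ reach(V|{Y}) ⇒ V ⊥̸ Q | {Y}.

No — V and Q are d-connected given {Y}.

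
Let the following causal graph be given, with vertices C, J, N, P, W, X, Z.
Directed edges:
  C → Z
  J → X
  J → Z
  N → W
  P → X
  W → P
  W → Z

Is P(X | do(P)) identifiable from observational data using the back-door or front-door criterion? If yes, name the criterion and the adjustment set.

P(X|do(P)): backdoor, adjust for ∅.

desc(P)\{P}={X}; candidates ⊆ {C,J,N,W,Z}.
∅: P⊥X given ∅ in G with P→· removed — back-door holds.
P(X|do(P)) = P(X|P) — no adjustment needed.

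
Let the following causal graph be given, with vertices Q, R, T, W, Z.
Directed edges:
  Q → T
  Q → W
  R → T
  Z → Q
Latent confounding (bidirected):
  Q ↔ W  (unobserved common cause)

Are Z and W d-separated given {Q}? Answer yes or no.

Bayes-Ball from Z | {Q} reaches {W}.
W ∈ reach(Z|{Q}) ⇒ Z ⊥̸ W | {Q}.

No — Z and W are d-connected given {Q}.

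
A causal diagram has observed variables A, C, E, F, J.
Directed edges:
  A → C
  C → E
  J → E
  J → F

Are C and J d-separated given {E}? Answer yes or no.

Bayes-Ball from C | {E} reaches {A,F,J}.
J ∈ reach(C|{E}) ⇒ C ⊥̸ J | {E}.

No — C and J are d-connected given {E}.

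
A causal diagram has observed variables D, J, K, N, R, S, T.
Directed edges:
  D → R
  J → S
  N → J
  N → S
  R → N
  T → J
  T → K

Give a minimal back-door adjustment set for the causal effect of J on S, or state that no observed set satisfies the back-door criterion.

J→S: minimal back-door set {N}.

desc(J)\{J}={S}; candidates ⊆ {D,K,N,R,T}.
size 0: {}; under {} J still reaches {D,K,N,R,S,T} ∋ S.
{N}: J⊥S given {N} in G with J→· removed — back-door holds.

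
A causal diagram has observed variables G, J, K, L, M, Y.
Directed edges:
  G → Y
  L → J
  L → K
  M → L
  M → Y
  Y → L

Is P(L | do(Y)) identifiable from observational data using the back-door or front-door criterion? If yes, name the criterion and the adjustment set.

desc(Y)\{Y}={J,K,L}; candidates ⊆ {G,M}.
size 0: {}; under {} Y still reaches {G,J,K,L,M} ∋ L.
{M}: Y⊥L given {M} in G with Y→· removed — back-door holds.
P(L|do(Y)) = Σ_{M} P(L|Y,M)·P(M).

P(L|do(Y)): backdoor, adjust for {M}.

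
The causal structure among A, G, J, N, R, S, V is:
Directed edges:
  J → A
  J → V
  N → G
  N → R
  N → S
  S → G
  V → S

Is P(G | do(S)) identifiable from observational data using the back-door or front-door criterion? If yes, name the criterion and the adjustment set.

desc(S)\{S}={G}; candidates ⊆ {A,J,N,R,V}.
size 0: {}; under {} S still reaches {A,G,J,N,R,V} ∋ G.
{N}: S⊥G given {N} in G with S→· removed — back-door holds.
P(G|do(S)) = Σ_{N} P(G|S,N)·P(N).

P(G|do(S)): backdoor, adjust for {N}.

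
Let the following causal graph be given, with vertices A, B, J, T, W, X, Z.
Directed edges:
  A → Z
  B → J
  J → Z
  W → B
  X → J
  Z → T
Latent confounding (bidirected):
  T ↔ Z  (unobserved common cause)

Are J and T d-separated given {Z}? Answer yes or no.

No — J and T are d-connected given {Z}.

Bayes-Ball from J | {Z} reaches {A,B,T,W,X}.
T ∈ reach(J|{Z}) ⇒ J ⊥̸ T | {Z}.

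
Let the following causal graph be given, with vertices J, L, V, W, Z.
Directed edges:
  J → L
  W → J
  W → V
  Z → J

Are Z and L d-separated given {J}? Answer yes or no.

Yes — Z ⊥ L | {J}.

Bayes-Ball from Z | {J} reaches {V,W}.
L ∉ reach(Z|{J}) ⇒ Z ⊥ L | {J}.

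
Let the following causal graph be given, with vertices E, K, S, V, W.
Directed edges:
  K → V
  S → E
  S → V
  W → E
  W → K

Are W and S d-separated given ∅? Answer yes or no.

Yes — W ⊥ S | ∅.

Bayes-Ball from W | ∅ reaches {E,K,V}.
S ∉ reach(W|∅) ⇒ W ⊥ S | ∅.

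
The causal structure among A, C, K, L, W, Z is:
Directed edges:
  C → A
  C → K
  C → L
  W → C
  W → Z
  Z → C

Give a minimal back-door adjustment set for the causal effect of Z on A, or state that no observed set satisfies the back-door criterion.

Z→A: minimal back-door set {W}.

desc(Z)\{Z}={A,C,K,L}; candidates ⊆ {W}.
size 0: {}; under {} Z still reaches {A,C,K,L,W} ∋ A.
{W}: Z⊥A given {W} in G with Z→· removed — back-door holds.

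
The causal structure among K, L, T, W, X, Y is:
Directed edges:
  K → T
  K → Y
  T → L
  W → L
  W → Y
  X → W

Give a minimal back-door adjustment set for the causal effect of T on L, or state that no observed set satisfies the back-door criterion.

T→L: minimal back-door set ∅.

desc(T)\{T}={L}; candidates ⊆ {K,W,X,Y}.
∅: T⊥L given ∅ in G with T→· removed — back-door holds.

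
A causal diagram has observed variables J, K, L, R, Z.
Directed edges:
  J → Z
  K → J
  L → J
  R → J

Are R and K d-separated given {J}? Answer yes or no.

No — R and K are d-connected given {J}.

Bayes-Ball from R | {J} reaches {K,L}.
K ∈ reach(R|{J}) ⇒ R ⊥̸ K | {J}.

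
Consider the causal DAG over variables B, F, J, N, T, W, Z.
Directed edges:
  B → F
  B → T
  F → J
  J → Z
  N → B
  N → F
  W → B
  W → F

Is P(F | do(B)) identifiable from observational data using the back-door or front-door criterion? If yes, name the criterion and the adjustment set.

desc(B)\{B}={F,J,T,Z}; candidates ⊆ {N,W}.
size 0: {}; under {} B still reaches {F,J,N,W,Z} ∋ F.
size 1: {N}, {W}; under {N} B still reaches {F,J,W,Z} ∋ F.
{N,W}: B⊥F given {N,W} in G with B→· removed — back-door holds.
P(F|do(B)) = Σ_{N,W} P(F|B,N,W)·P(N,W).

P(F|do(B)): backdoor, adjust for {N, W}.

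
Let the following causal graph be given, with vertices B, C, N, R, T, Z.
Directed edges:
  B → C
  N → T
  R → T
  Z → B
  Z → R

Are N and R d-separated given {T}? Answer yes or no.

Bayes-Ball from N | {T} reaches {B,C,R,Z}.
R ∈ reach(N|{T}) ⇒ N ⊥̸ R | {T}.

No — N and R are d-connected given {T}.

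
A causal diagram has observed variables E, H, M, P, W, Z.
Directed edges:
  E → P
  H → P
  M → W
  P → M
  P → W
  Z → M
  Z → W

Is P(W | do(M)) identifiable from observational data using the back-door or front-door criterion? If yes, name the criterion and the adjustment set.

P(W|do(M)): backdoor, adjust for {P, Z}.

desc(M)\{M}={W}; candidates ⊆ {E,H,P,Z}.
size 0: {}; under {} M still reaches {E,H,P,W,Z} ∋ W.
size 1: {E}, {H}, {P} …(+1); under {E} M still reaches {H,P,W,Z} ∋ W.
{P,Z}: M⊥W given {P,Z} in G with M→· removed — back-door holds.
P(W|do(M)) = Σ_{P,Z} P(W|M,P,Z)·P(P,Z).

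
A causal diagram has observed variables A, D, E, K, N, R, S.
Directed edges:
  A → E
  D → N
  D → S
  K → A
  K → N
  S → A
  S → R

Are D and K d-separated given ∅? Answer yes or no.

Yes — D ⊥ K | ∅.

Bayes-Ball from D | ∅ reaches {A,E,N,R,S}.
K ∉ reach(D|∅) ⇒ D ⊥ K | ∅.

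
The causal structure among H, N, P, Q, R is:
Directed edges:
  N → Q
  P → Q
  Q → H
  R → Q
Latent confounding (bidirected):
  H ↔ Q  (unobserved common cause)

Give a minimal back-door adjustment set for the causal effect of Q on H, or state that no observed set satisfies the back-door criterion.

desc(Q)\{Q}={H}; candidates ⊆ {N,P,R}.
Q↔H: latent back-door arc(s) into Q.
size 0: {}; under {} Q still reaches {H,N,P,R} ∋ H.
size 1: {N}, {P}, {R}; under {N} Q still reaches {H,P,R} ∋ H.
size 2: {N,P}, {N,R}, {P,R}; under {N,P} Q still reaches {H,R} ∋ H.
Q↔H cannot be blocked by any observed set — no back-door set.

Q→H: no observed back-door set.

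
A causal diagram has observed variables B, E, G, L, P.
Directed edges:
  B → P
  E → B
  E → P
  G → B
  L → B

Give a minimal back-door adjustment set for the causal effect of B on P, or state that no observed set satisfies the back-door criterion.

desc(B)\{B}={P}; candidates ⊆ {E,G,L}.
size 0: {}; under {} B still reaches {E,G,L,P} ∋ P.
{E}: B⊥P given {E} in G with B→· removed — back-door holds.

B→P: minimal back-door set {E}.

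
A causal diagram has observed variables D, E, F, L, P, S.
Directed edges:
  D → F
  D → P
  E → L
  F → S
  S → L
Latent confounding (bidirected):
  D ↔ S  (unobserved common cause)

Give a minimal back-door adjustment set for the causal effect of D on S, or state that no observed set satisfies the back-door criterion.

D→S: no observed back-door set.

desc(D)\{D}={F,L,P,S}; candidates ⊆ {E}.
D↔S: latent back-door arc(s) into D.
size 0: {}; under {} D still reaches {L,S} ∋ S.
size 1: {E}; under {E} D still reaches {L,S} ∋ S.
D↔S cannot be blocked by any observed set — no back-door set.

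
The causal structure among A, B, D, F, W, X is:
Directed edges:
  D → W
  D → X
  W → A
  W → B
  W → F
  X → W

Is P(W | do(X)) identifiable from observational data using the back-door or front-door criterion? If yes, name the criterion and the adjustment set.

P(W|do(X)): backdoor, adjust for {D}.

desc(X)\{X}={A,B,F,W}; candidates ⊆ {D}.
size 0: {}; under {} X still reaches {A,B,D,F,W} ∋ W.
{D}: X⊥W given {D} in G with X→· removed — back-door holds.
P(W|do(X)) = Σ_{D} P(W|X,D)·P(D).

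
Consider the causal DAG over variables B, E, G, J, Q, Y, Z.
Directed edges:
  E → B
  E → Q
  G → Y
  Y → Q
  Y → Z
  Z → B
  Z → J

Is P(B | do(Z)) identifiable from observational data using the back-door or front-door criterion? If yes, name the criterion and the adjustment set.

desc(Z)\{Z}={B,J}; candidates ⊆ {E,G,Q,Y}.
∅: Z⊥B given ∅ in G with Z→· removed — back-door holds.
P(B|do(Z)) = P(B|Z) — no adjustment needed.

P(B|do(Z)): backdoor, adjust for ∅.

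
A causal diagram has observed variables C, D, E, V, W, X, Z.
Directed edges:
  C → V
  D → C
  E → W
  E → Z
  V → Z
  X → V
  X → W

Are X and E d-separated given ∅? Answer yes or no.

Yes — X ⊥ E | ∅.

Bayes-Ball from X | ∅ reaches {V,W,Z}.
E ∉ reach(X|∅) ⇒ X ⊥ E | ∅.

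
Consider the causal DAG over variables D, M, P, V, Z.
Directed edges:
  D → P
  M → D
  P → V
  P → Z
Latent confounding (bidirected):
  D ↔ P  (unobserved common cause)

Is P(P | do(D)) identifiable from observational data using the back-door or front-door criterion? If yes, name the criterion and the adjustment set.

desc(D)\{D}={P,V,Z}; candidates ⊆ {M}.
D↔P: latent back-door arc(s) into D.
size 0: {}; under {} D still reaches {M,P,V,Z} ∋ P.
size 1: {M}; under {M} D still reaches {P,V,Z} ∋ P.
D↔P cannot be blocked by any observed set — no back-door set.
No mediator lies on a directed D→…→P path.
Neither criterion identifies P(P|do(D)) in this graph.

P(P|do(D)): not identifiable (no BD/FD set).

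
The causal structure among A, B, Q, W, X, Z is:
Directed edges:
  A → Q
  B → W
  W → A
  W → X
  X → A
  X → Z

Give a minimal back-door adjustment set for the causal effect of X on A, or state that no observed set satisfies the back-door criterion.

X→A: minimal back-door set {W}.

desc(X)\{X}={A,Q,Z}; candidates ⊆ {B,W}.
size 0: {}; under {} X still reaches {A,B,Q,W} ∋ A.
{W}: X⊥A given {W} in G with X→· removed — back-door holds.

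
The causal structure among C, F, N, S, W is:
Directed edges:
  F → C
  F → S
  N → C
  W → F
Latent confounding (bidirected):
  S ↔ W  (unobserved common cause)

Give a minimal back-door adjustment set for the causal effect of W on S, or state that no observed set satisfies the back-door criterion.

desc(W)\{W}={C,F,S}; candidates ⊆ {N}.
W↔S: latent back-door arc(s) into W.
size 0: {}; under {} W still reaches {S} ∋ S.
size 1: {N}; under {N} W still reaches {S} ∋ S.
W↔S cannot be blocked by any observed set — no back-door set.

W→S: no observed back-door set.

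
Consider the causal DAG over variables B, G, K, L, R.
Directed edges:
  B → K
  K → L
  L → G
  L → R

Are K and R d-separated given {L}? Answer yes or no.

Yes — K ⊥ R | {L}.

Bayes-Ball from K | {L} reaches {B}.
R ∉ reach(K|{L}) ⇒ K ⊥ R | {L}.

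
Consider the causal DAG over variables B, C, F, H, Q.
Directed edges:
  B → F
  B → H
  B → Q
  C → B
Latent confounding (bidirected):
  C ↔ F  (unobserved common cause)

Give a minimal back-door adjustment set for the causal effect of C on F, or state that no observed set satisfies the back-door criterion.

desc(C)\{C}={B,F,H,Q}; candidates ⊆ {—}.
C↔F: latent back-door arc(s) into C.
size 0: {}; under {} C still reaches {F} ∋ F.
C↔F cannot be blocked by any observed set — no back-door set.

C→F: no observed back-door set.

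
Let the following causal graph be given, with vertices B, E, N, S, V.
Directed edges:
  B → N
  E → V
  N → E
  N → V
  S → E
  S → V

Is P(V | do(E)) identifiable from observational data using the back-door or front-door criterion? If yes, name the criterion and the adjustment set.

P(V|do(E)): backdoor, adjust for {N, S}.

desc(E)\{E}={V}; candidates ⊆ {B,N,S}.
size 0: {}; under {} E still reaches {B,N,S,V} ∋ V.
size 1: {B}, {N}, {S}; under {B} E still reaches {N,S,V} ∋ V.
{N,S}: E⊥V given {N,S} in G with E→· removed — back-door holds.
P(V|do(E)) = Σ_{N,S} P(V|E,N,S)·P(N,S).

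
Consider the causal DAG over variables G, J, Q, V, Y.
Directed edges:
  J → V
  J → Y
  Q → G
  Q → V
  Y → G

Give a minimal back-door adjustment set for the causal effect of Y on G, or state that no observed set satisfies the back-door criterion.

Y→G: minimal back-door set ∅.

desc(Y)\{Y}={G}; candidates ⊆ {J,Q,V}.
∅: Y⊥G given ∅ in G with Y→· removed — back-door holds.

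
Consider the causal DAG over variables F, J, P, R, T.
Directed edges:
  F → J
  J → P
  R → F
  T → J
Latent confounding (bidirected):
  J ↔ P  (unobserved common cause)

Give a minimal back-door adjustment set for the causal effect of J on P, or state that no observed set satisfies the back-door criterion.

J→P: no observed back-door set.

desc(J)\{J}={P}; candidates ⊆ {F,R,T}.
J↔P: latent back-door arc(s) into J.
size 0: {}; under {} J still reaches {F,P,R,T} ∋ P.
size 1: {F}, {R}, {T}; under {F} J still reaches {P,T} ∋ P.
size 2: {F,R}, {F,T}, {R,T}; under {F,R} J still reaches {P,T} ∋ P.
J↔P cannot be blocked by any observed set — no back-door set.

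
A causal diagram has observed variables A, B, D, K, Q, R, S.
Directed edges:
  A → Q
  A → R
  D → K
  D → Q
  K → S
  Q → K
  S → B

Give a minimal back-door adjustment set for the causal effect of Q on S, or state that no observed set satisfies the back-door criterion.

Q→S: minimal back-door set {D}.

desc(Q)\{Q}={B,K,S}; candidates ⊆ {A,D,R}.
size 0: {}; under {} Q still reaches {A,B,D,K,R,S} ∋ S.
{D}: Q⊥S given {D} in G with Q→· removed — back-door holds.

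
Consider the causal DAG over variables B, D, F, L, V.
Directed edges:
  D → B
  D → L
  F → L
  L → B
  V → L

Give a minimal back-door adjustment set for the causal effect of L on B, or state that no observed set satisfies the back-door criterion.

desc(L)\{L}={B}; candidates ⊆ {D,F,V}.
size 0: {}; under {} L still reaches {B,D,F,V} ∋ B.
{D}: L⊥B given {D} in G with L→· removed — back-door holds.

L→B: minimal back-door set {D}.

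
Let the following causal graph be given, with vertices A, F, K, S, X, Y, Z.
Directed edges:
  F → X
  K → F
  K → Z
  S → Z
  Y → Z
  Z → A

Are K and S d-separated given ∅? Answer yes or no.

Yes — K ⊥ S | ∅.

Bayes-Ball from K | ∅ reaches {A,F,X,Z}.
S ∉ reach(K|∅) ⇒ K ⊥ S | ∅.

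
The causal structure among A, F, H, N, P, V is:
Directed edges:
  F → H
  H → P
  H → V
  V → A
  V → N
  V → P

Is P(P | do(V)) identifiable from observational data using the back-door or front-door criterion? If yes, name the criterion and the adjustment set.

desc(V)\{V}={A,N,P}; candidates ⊆ {F,H}.
size 0: {}; under {} V still reaches {F,H,P} ∋ P.
{H}: V⊥P given {H} in G with V→· removed — back-door holds.
P(P|do(V)) = Σ_{H} P(P|V,H)·P(H).

P(P|do(V)): backdoor, adjust for {H}.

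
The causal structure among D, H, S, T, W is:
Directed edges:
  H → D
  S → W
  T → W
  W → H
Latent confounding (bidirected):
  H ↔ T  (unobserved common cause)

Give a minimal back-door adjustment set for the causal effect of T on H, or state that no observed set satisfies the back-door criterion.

desc(T)\{T}={D,H,W}; candidates ⊆ {S}.
T↔H: latent back-door arc(s) into T.
size 0: {}; under {} T still reaches {D,H} ∋ H.
size 1: {S}; under {S} T still reaches {D,H} ∋ H.
T↔H cannot be blocked by any observed set — no back-door set.

T→H: no observed back-door set.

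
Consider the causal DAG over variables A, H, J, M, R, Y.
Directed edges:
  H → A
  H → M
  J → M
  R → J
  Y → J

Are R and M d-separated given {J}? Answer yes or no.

Yes — R ⊥ M | {J}.

Bayes-Ball from R | {J} reaches {Y}.
M ∉ reach(R|{J}) ⇒ R ⊥ M | {J}.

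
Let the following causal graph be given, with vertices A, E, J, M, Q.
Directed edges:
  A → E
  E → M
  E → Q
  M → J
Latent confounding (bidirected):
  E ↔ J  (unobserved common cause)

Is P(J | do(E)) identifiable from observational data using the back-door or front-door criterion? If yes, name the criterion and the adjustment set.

P(J|do(E)): frontdoor, adjust for {M}.

desc(E)\{E}={J,M,Q}; candidates ⊆ {A}.
E↔J: latent back-door arc(s) into E.
size 0: {}; under {} E still reaches {A,J} ∋ J.
size 1: {A}; under {A} E still reaches {J} ∋ J.
E↔J cannot be blocked by any observed set — no back-door set.
{M}: (i) intercepts every directed E→J path; (ii) no back-door E→{M}; (iii) {E} blocks every back-door {M}→J. Front-door holds.
P(J|do(E)) = Σ_{M} P(M|E) Σ_{E'} P(J|M,E')P(E').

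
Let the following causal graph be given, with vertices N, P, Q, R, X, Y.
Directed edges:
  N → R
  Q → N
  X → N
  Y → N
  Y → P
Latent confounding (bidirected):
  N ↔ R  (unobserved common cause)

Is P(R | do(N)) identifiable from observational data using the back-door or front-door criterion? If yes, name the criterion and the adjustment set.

desc(N)\{N}={R}; candidates ⊆ {P,Q,X,Y}.
N↔R: latent back-door arc(s) into N.
size 0: {}; under {} N still reaches {P,Q,R,X,Y} ∋ R.
size 1: {P}, {Q}, {X} …(+1); under {P} N still reaches {Q,R,X,Y} ∋ R.
size 2: {P,Q}, {P,X}, {P,Y} …(+3); under {P,Q} N still reaches {R,X,Y} ∋ R.
N↔R cannot be blocked by any observed set — no back-door set.
No mediator lies on a directed N→…→R path.
Neither criterion identifies P(R|do(N)) in this graph.

P(R|do(N)): not identifiable (no BD/FD set).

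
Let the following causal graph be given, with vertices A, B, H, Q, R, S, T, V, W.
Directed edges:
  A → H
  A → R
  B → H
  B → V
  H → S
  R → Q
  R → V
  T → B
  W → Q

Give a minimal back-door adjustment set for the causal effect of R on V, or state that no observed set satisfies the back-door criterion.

R→V: minimal back-door set ∅.

desc(R)\{R}={Q,V}; candidates ⊆ {A,B,H,S,T,W}.
∅: R⊥V given ∅ in G with R→· removed — back-door holds.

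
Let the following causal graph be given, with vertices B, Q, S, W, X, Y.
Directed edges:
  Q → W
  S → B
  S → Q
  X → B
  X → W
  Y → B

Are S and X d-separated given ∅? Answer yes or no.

Bayes-Ball from S | ∅ reaches {B,Q,W}.
X ∉ reach(S|∅) ⇒ S ⊥ X | ∅.

Yes — S ⊥ X | ∅.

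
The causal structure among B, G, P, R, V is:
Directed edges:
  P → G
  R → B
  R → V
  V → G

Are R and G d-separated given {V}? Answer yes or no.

Bayes-Ball from R | {V} reaches {B}.
G ∉ reach(R|{V}) ⇒ R ⊥ G | {V}.

Yes — R ⊥ G | {V}.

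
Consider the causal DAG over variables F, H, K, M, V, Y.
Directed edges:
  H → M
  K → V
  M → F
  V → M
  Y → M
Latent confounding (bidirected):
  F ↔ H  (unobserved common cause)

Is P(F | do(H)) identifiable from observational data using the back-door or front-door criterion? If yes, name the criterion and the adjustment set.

P(F|do(H)): frontdoor, adjust for {M}.

desc(H)\{H}={F,M}; candidates ⊆ {K,V,Y}.
H↔F: latent back-door arc(s) into H.
size 0: {}; under {} H still reaches {F} ∋ F.
size 1: {K}, {V}, {Y}; under {K} H still reaches {F} ∋ F.
size 2: {K,V}, {K,Y}, {V,Y}; under {K,V} H still reaches {F} ∋ F.
H↔F cannot be blocked by any observed set — no back-door set.
{M}: (i) intercepts every directed H→F path; (ii) no back-door H→{M}; (iii) {H} blocks every back-door {M}→F. Front-door holds.
P(F|do(H)) = Σ_{M} P(M|H) Σ_{H'} P(F|M,H')P(H').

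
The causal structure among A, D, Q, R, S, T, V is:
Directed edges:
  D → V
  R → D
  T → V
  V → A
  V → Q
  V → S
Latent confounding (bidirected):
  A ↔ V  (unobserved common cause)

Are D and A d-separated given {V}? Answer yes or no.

Bayes-Ball from D | {V} reaches {A,R,T}.
A ∈ reach(D|{V}) ⇒ D ⊥̸ A | {V}.

No — D and A are d-connected given {V}.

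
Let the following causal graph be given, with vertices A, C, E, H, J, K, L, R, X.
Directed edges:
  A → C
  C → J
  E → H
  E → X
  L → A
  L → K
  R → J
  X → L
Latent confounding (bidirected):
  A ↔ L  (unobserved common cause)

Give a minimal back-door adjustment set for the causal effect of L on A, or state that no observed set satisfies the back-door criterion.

L→A: no observed back-door set.

desc(L)\{L}={A,C,J,K}; candidates ⊆ {E,H,R,X}.
L↔A: latent back-door arc(s) into L.
size 0: {}; under {} L still reaches {A,C,E,H,J,X} ∋ A.
size 1: {E}, {H}, {R} …(+1); under {E} L still reaches {A,C,J,X} ∋ A.
size 2: {E,H}, {E,R}, {E,X} …(+3); under {E,H} L still reaches {A,C,J,X} ∋ A.
L↔A cannot be blocked by any observed set — no back-door set.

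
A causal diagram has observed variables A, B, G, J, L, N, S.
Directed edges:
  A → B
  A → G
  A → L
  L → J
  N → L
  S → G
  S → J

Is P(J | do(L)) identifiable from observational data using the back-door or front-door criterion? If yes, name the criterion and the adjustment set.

P(J|do(L)): backdoor, adjust for ∅.

desc(L)\{L}={J}; candidates ⊆ {A,B,G,N,S}.
∅: L⊥J given ∅ in G with L→· removed — back-door holds.
P(J|do(L)) = P(J|L) — no adjustment needed.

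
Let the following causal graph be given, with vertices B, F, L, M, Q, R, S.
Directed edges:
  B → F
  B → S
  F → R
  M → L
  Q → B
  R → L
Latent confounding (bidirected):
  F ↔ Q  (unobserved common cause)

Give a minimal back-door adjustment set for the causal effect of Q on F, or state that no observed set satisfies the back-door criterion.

Q→F: no observed back-door set.

desc(Q)\{Q}={B,F,L,R,S}; candidates ⊆ {M}.
Q↔F: latent back-door arc(s) into Q.
size 0: {}; under {} Q still reaches {F,L,R} ∋ F.
size 1: {M}; under {M} Q still reaches {F,L,R} ∋ F.
Q↔F cannot be blocked by any observed set — no back-door set.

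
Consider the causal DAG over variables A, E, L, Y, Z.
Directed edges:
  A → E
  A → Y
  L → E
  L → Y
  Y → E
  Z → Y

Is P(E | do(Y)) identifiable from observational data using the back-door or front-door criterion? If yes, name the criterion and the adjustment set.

P(E|do(Y)): backdoor, adjust for {A, L}.

desc(Y)\{Y}={E}; candidates ⊆ {A,L,Z}.
size 0: {}; under {} Y still reaches {A,E,L,Z} ∋ E.
size 1: {A}, {L}, {Z}; under {A} Y still reaches {E,L,Z} ∋ E.
{A,L}: Y⊥E given {A,L} in G with Y→· removed — back-door holds.
P(E|do(Y)) = Σ_{A,L} P(E|Y,A,L)·P(A,L).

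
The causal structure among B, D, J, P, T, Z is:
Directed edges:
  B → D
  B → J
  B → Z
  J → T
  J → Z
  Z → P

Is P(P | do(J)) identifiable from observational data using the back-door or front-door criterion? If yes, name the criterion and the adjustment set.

desc(J)\{J}={P,T,Z}; candidates ⊆ {B,D}.
size 0: {}; under {} J still reaches {B,D,P,Z} ∋ P.
{B}: J⊥P given {B} in G with J→· removed — back-door holds.
P(P|do(J)) = Σ_{B} P(P|J,B)·P(B).

P(P|do(J)): backdoor, adjust for {B}.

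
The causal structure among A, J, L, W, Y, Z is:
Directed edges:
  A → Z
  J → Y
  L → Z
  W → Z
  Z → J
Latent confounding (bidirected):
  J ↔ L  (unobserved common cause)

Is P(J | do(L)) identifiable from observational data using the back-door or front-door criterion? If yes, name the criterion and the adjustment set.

desc(L)\{L}={J,Y,Z}; candidates ⊆ {A,W}.
L↔J: latent back-door arc(s) into L.
size 0: {}; under {} L still reaches {J,Y} ∋ J.
size 1: {A}, {W}; under {A} L still reaches {J,Y} ∋ J.
size 2: {A,W}; under {A,W} L still reaches {J,Y} ∋ J.
L↔J cannot be blocked by any observed set — no back-door set.
{Z}: (i) intercepts every directed L→J path; (ii) no back-door L→{Z}; (iii) {L} blocks every back-door {Z}→J. Front-door holds.
P(J|do(L)) = Σ_{Z} P(Z|L) Σ_{L'} P(J|Z,L')P(L').

P(J|do(L)): frontdoor, adjust for {Z}.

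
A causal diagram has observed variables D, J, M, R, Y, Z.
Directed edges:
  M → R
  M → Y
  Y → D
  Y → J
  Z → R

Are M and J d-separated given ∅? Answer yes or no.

No — M and J are d-connected given ∅.

Bayes-Ball from M | ∅ reaches {D,J,R,Y}.
J ∈ reach(M|∅) ⇒ M ⊥̸ J | ∅.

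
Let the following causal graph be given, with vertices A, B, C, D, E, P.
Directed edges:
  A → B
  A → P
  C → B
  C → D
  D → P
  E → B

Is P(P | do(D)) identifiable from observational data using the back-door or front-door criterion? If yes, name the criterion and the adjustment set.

desc(D)\{D}={P}; candidates ⊆ {A,B,C,E}.
∅: D⊥P given ∅ in G with D→· removed — back-door holds.
P(P|do(D)) = P(P|D) — no adjustment needed.

P(P|do(D)): backdoor, adjust for ∅.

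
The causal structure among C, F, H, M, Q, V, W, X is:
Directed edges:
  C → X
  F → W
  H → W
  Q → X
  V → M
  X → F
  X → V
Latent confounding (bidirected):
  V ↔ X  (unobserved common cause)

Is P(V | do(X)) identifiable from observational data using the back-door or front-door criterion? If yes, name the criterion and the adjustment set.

desc(X)\{X}={F,M,V,W}; candidates ⊆ {C,H,Q}.
X↔V: latent back-door arc(s) into X.
size 0: {}; under {} X still reaches {C,M,Q,V} ∋ V.
size 1: {C}, {H}, {Q}; under {C} X still reaches {M,Q,V} ∋ V.
size 2: {C,H}, {C,Q}, {H,Q}; under {C,H} X still reaches {M,Q,V} ∋ V.
X↔V cannot be blocked by any observed set — no back-door set.
No mediator lies on a directed X→…→V path.
Neither criterion identifies P(V|do(X)) in this graph.

P(V|do(X)): not identifiable (no BD/FD set).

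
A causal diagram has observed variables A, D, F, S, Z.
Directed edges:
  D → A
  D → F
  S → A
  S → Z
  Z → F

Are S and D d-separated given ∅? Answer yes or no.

Bayes-Ball from S | ∅ reaches {A,F,Z}.
D ∉ reach(S|∅) ⇒ S ⊥ D | ∅.

Yes — S ⊥ D | ∅.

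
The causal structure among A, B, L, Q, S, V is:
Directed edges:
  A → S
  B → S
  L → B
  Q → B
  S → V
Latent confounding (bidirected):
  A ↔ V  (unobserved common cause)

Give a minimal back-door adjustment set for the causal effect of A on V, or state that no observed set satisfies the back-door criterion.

A→V: no observed back-door set.

desc(A)\{A}={S,V}; candidates ⊆ {B,L,Q}.
A↔V: latent back-door arc(s) into A.
size 0: {}; under {} A still reaches {V} ∋ V.
size 1: {B}, {L}, {Q}; under {B} A still reaches {V} ∋ V.
size 2: {B,L}, {B,Q}, {L,Q}; under {B,L} A still reaches {V} ∋ V.
A↔V cannot be blocked by any observed set — no back-door set.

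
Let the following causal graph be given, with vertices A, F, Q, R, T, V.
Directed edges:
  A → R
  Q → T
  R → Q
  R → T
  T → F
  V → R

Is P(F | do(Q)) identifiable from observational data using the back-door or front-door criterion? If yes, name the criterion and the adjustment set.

desc(Q)\{Q}={F,T}; candidates ⊆ {A,R,V}.
size 0: {}; under {} Q still reaches {A,F,R,T,V} ∋ F.
{R}: Q⊥F given {R} in G with Q→· removed — back-door holds.
P(F|do(Q)) = Σ_{R} P(F|Q,R)·P(R).

P(F|do(Q)): backdoor, adjust for {R}.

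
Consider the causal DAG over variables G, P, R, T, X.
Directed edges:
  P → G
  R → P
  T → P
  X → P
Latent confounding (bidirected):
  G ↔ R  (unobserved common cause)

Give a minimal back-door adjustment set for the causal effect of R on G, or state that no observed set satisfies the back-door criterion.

desc(R)\{R}={G,P}; candidates ⊆ {T,X}.
R↔G: latent back-door arc(s) into R.
size 0: {}; under {} R still reaches {G} ∋ G.
size 1: {T}, {X}; under {T} R still reaches {G} ∋ G.
size 2: {T,X}; under {T,X} R still reaches {G} ∋ G.
R↔G cannot be blocked by any observed set — no back-door set.

R→G: no observed back-door set.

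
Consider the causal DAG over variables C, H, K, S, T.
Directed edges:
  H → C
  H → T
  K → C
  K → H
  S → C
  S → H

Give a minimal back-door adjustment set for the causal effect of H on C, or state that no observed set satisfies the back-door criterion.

H→C: minimal back-door set {K, S}.

desc(H)\{H}={C,T}; candidates ⊆ {K,S}.
size 0: {}; under {} H still reaches {C,K,S} ∋ C.
size 1: {K}, {S}; under {K} H still reaches {C,S} ∋ C.
{K,S}: H⊥C given {K,S} in G with H→· removed — back-door holds.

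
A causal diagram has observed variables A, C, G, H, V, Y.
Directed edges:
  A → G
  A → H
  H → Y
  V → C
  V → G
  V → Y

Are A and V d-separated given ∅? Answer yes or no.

Yes — A ⊥ V | ∅.

Bayes-Ball from A | ∅ reaches {G,H,Y}.
V ∉ reach(A|∅) ⇒ A ⊥ V | ∅.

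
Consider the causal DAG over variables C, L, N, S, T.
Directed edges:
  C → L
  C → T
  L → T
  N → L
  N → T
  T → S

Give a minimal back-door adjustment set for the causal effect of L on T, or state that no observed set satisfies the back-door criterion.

L→T: minimal back-door set {C, N}.

desc(L)\{L}={S,T}; candidates ⊆ {C,N}.
size 0: {}; under {} L still reaches {C,N,S,T} ∋ T.
size 1: {C}, {N}; under {C} L still reaches {N,S,T} ∋ T.
{C,N}: L⊥T given {C,N} in G with L→· removed — back-door holds.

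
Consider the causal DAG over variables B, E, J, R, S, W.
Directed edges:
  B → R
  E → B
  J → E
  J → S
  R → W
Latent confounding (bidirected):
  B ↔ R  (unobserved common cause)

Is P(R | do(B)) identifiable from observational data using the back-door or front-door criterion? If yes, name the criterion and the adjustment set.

desc(B)\{B}={R,W}; candidates ⊆ {E,J,S}.
B↔R: latent back-door arc(s) into B.
size 0: {}; under {} B still reaches {E,J,R,S,W} ∋ R.
size 1: {E}, {J}, {S}; under {E} B still reaches {R,W} ∋ R.
size 2: {E,J}, {E,S}, {J,S}; under {E,J} B still reaches {R,W} ∋ R.
B↔R cannot be blocked by any observed set — no back-door set.
No mediator lies on a directed B→…→R path.
Neither criterion identifies P(R|do(B)) in this graph.

P(R|do(B)): not identifiable (no BD/FD set).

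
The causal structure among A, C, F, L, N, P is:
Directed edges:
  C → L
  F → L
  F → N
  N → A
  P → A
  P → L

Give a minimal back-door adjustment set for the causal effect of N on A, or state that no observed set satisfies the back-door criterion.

desc(N)\{N}={A}; candidates ⊆ {C,F,L,P}.
∅: N⊥A given ∅ in G with N→· removed — back-door holds.

N→A: minimal back-door set ∅.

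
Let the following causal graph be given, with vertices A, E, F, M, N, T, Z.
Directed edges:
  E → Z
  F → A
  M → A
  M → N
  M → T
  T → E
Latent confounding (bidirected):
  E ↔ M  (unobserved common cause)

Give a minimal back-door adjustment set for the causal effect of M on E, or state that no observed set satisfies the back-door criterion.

desc(M)\{M}={A,E,N,T,Z}; candidates ⊆ {F}.
M↔E: latent back-door arc(s) into M.
size 0: {}; under {} M still reaches {E,Z} ∋ E.
size 1: {F}; under {F} M still reaches {E,Z} ∋ E.
M↔E cannot be blocked by any observed set — no back-door set.

M→E: no observed back-door set.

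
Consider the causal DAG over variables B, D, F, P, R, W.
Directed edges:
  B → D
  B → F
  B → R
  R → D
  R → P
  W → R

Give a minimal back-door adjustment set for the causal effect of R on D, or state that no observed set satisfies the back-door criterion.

R→D: minimal back-door set {B}.

desc(R)\{R}={D,P}; candidates ⊆ {B,F,W}.
size 0: {}; under {} R still reaches {B,D,F,W} ∋ D.
{B}: R⊥D given {B} in G with R→· removed — back-door holds.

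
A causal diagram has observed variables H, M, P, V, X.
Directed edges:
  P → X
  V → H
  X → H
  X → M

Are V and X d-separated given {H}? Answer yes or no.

No — V and X are d-connected given {H}.

Bayes-Ball from V | {H} reaches {M,P,X}.
X ∈ reach(V|{H}) ⇒ V ⊥̸ X | {H}.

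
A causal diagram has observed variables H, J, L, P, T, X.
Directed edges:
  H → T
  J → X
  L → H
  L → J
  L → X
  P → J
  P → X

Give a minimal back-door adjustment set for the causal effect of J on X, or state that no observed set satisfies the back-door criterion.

J→X: minimal back-door set {L, P}.

desc(J)\{J}={X}; candidates ⊆ {H,L,P,T}.
size 0: {}; under {} J still reaches {H,L,P,T,X} ∋ X.
size 1: {H}, {L}, {P} …(+1); under {H} J still reaches {L,P,X} ∋ X.
{L,P}: J⊥X given {L,P} in G with J→· removed — back-door holds.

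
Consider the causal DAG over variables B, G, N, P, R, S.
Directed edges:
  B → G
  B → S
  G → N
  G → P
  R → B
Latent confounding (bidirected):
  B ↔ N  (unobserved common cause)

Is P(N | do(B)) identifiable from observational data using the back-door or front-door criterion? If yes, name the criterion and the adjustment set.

P(N|do(B)): frontdoor, adjust for {G}.

desc(B)\{B}={G,N,P,S}; candidates ⊆ {R}.
B↔N: latent back-door arc(s) into B.
size 0: {}; under {} B still reaches {N,R} ∋ N.
size 1: {R}; under {R} B still reaches {N} ∋ N.
B↔N cannot be blocked by any observed set — no back-door set.
{G}: (i) intercepts every directed B→N path; (ii) no back-door B→{G}; (iii) {B} blocks every back-door {G}→N. Front-door holds.
P(N|do(B)) = Σ_{G} P(G|B) Σ_{B'} P(N|G,B')P(B').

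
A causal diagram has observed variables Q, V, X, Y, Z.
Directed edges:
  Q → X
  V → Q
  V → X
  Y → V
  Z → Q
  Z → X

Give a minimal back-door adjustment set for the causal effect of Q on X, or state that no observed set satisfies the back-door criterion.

Q→X: minimal back-door set {V, Z}.

desc(Q)\{Q}={X}; candidates ⊆ {V,Y,Z}.
size 0: {}; under {} Q still reaches {V,X,Y,Z} ∋ X.
size 1: {V}, {Y}, {Z}; under {V} Q still reaches {X,Z} ∋ X.
{V,Z}: Q⊥X given {V,Z} in G with Q→· removed — back-door holds.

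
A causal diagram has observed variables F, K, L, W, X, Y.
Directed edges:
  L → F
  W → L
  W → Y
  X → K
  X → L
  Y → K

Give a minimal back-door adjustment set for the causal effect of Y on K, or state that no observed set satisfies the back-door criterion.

Y→K: minimal back-door set ∅.

desc(Y)\{Y}={K}; candidates ⊆ {F,L,W,X}.
∅: Y⊥K given ∅ in G with Y→· removed — back-door holds.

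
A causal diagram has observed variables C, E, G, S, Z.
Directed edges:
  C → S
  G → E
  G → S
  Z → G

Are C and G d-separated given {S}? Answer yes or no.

No — C and G are d-connected given {S}.

Bayes-Ball from C | {S} reaches {E,G,Z}.
G ∈ reach(C|{S}) ⇒ C ⊥̸ G | {S}.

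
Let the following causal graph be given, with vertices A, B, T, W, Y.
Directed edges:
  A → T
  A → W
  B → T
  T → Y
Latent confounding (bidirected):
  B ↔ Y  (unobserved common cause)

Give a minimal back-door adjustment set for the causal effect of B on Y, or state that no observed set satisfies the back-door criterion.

desc(B)\{B}={T,Y}; candidates ⊆ {A,W}.
B↔Y: latent back-door arc(s) into B.
size 0: {}; under {} B still reaches {Y} ∋ Y.
size 1: {A}, {W}; under {A} B still reaches {Y} ∋ Y.
size 2: {A,W}; under {A,W} B still reaches {Y} ∋ Y.
B↔Y cannot be blocked by any observed set — no back-door set.

B→Y: no observed back-door set.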